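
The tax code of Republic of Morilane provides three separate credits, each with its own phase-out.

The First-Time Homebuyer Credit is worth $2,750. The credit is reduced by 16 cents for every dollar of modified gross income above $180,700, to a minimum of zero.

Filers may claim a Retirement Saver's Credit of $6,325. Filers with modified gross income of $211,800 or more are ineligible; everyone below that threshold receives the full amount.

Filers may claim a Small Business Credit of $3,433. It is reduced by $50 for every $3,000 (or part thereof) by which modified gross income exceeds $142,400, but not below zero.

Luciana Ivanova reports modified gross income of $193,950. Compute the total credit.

First-Time Homebuyer Credit: 16% of the $13,250 excess over $180,700 is $2,120; credit = $2,750 − $2,120 = $630.
Retirement Saver's Credit: $193,950 is below the $211,800 cutoff, so the full $6,325 applies.
Small Business Credit: income exceeds $142,400 by $51,550, which is 18 full-or-partial $3,000 increments; reduction = 18 × $50 = $900, leaving $2,533.
Total: $630 + $6,325 + $2,533 = $9,488.

$9,488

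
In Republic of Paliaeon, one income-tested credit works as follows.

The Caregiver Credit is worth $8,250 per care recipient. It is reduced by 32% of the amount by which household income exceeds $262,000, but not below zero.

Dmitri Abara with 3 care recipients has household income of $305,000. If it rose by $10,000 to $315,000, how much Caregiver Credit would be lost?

$3,200

At $305,000 — base = 3 × $8,250 = $24,750. 32% of the $43,000 excess over $262,000 is $13,760; credit = $24,750 − $13,760 = $10,990.
At $315,000 — base = 3 × $8,250 = $24,750. 32% of the $53,000 excess over $262,000 is $16,960; credit = $24,750 − $16,960 = $7,790.
Lost: $10,990 − $7,790 = $3,200.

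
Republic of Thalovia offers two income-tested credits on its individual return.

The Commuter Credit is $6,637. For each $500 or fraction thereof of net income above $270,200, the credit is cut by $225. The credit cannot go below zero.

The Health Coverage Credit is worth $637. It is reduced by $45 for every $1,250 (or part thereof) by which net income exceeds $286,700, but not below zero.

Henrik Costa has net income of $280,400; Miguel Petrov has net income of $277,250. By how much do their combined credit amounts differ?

$1,350

Henrik ($280,400): Commuter Credit: income exceeds $270,200 by $10,200, which is 21 full-or-partial $500 increments; reduction = 21 × $225 = $4,725, leaving $1,912. Health Coverage Credit: $280,400 is at or below the $286,700 threshold, so the full $637 applies. total $1,912 + $637 = $2,549
Miguel ($277,250): Commuter Credit: income exceeds $270,200 by $7,050, which is 15 full-or-partial $500 increments; reduction = 15 × $225 = $3,375, leaving $3,262. Health Coverage Credit: $277,250 is at or below the $286,700 threshold, so the full $637 applies. total $3,262 + $637 = $3,899
Difference: |$2,549 − $3,899| = $1,350.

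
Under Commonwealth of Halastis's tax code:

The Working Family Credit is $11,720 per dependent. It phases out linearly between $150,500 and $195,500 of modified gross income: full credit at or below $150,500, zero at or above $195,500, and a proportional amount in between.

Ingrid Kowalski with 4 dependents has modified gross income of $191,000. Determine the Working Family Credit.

$4,688

Working Family Credit: base = 4 × $11,720 = $46,880. $191,000 is $40,500 into a $45,000 phase-out range, leaving 4,500/45,000 of the credit: $46,880 × 4,500/45,000 = $4,688.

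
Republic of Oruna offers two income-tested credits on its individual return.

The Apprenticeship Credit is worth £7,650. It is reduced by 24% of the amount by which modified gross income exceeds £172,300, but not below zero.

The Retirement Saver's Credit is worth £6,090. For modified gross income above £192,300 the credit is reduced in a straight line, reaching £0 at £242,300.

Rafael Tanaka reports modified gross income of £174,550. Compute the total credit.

Apprenticeship Credit: 24% of the £2,250 excess over £172,300 is £540; credit = £7,650 − £540 = £7,110.
Retirement Saver's Credit: £174,550 is at or below the £192,300 threshold, so the full £6,090 applies.
Total: £7,110 + £6,090 = £13,200.

£13,200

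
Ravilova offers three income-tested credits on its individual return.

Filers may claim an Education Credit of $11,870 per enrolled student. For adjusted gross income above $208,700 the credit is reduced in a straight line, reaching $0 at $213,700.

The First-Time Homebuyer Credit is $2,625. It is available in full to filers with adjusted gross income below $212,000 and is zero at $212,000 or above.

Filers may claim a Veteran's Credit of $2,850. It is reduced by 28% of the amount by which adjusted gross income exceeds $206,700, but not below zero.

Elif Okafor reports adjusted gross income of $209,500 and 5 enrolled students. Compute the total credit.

$54,545

Education Credit: base = 5 × $11,870 = $59,350. $209,500 is $800 into a $5,000 phase-out range, leaving 4,200/5,000 of the credit: $59,350 × 4,200/5,000 = $49,854.
First-Time Homebuyer Credit: $209,500 is below the $212,000 cutoff, so the full $2,625 applies.
Veteran's Credit: 28% of the $2,800 excess over $206,700 is $784; credit = $2,850 − $784 = $2,066.
Total: $49,854 + $2,625 + $2,066 = $54,545.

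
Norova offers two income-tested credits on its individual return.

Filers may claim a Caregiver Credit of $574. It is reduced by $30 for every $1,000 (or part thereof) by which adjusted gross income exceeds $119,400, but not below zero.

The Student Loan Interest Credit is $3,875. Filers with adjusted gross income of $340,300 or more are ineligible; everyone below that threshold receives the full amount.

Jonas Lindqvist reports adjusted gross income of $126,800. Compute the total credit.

Caregiver Credit: income exceeds $119,400 by $7,400, which is 8 full-or-partial $1,000 increments; reduction = 8 × $30 = $240, leaving $334.
Student Loan Interest Credit: $126,800 is below the $340,300 cutoff, so the full $3,875 applies.
Total: $334 + $3,875 = $4,209.

$4,209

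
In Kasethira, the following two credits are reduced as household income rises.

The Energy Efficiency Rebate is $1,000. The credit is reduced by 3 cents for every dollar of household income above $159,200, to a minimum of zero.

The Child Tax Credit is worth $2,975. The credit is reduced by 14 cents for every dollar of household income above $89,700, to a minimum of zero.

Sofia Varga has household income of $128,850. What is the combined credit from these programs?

$1,000

Energy Efficiency Rebate: $128,850 is at or below the $159,200 threshold, so the full $1,000 applies.
Child Tax Credit: 14% of the $39,150 excess over $89,700 is $5,481 ≥ base, so the credit is $0.
Total: $1,000 + $0 = $1,000.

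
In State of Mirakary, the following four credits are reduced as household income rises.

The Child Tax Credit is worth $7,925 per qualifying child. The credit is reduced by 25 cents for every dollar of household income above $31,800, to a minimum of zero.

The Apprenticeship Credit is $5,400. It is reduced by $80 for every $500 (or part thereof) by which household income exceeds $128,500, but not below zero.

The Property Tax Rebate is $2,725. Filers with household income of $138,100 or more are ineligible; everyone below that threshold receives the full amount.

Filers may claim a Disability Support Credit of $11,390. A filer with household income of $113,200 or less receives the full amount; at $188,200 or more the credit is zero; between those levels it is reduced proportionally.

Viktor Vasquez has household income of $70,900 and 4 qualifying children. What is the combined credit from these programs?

$41,440

Child Tax Credit: base = 4 × $7,925 = $31,700. 25% of the $39,100 excess over $31,800 is $9,775; credit = $31,700 − $9,775 = $21,925.
Apprenticeship Credit: $70,900 is at or below the $128,500 threshold, so the full $5,400 applies.
Property Tax Rebate: $70,900 is below the $138,100 cutoff, so the full $2,725 applies.
Disability Support Credit: $70,900 is at or below the $113,200 threshold, so the full $11,390 applies.
Total: $21,925 + $5,400 + $2,725 + $11,390 = $41,440.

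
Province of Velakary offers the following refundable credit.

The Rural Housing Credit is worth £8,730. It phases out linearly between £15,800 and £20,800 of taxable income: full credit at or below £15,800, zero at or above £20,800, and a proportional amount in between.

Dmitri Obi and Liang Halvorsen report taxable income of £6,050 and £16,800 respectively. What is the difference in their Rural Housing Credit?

Dmitri (£6,050): Rural Housing Credit: £6,050 is at or below the £15,800 threshold, so the full £8,730 applies.
Liang (£16,800): Rural Housing Credit: £16,800 is £1,000 into a £5,000 phase-out range, leaving 4,000/5,000 of the credit: £8,730 × 4,000/5,000 = £6,984.
Difference: |£8,730 − £6,984| = £1,746.

£1,746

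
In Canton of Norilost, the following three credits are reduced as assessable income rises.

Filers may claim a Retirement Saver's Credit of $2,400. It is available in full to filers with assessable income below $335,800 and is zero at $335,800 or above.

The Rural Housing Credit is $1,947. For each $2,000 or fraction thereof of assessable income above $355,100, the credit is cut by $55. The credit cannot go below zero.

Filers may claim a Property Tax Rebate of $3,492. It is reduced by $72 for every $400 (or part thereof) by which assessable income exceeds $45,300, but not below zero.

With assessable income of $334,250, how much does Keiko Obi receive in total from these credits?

$4,347

Retirement Saver's Credit: $334,250 is below the $335,800 cutoff, so the full $2,400 applies.
Rural Housing Credit: $334,250 is at or below the $355,100 threshold, so the full $1,947 applies.
Property Tax Rebate: income exceeds $45,300 by $288,950 → 723 increments × $72 = $52,056 ≥ base, so the credit is $0.
Total: $2,400 + $1,947 + $0 = $4,347.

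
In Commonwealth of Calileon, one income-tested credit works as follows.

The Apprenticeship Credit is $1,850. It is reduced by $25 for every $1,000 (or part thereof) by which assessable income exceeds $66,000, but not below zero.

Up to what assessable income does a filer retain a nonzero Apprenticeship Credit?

After 73 increments the reduction is 73 × $25 = $1,825, leaving $25; one more increment wipes it out. Increment 73 ends at excess 73 × $1,000 = $73,000, so the highest qualifying income is $66,000 + $73,000 = $139,000.

$139,000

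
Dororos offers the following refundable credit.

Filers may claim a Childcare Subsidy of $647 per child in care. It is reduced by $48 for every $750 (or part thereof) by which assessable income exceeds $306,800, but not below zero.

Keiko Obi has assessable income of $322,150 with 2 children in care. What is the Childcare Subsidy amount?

$286

Childcare Subsidy: base = 2 × $647 = $1,294. income exceeds $306,800 by $15,350, which is 21 full-or-partial $750 increments; reduction = 21 × $48 = $1,008, leaving $286.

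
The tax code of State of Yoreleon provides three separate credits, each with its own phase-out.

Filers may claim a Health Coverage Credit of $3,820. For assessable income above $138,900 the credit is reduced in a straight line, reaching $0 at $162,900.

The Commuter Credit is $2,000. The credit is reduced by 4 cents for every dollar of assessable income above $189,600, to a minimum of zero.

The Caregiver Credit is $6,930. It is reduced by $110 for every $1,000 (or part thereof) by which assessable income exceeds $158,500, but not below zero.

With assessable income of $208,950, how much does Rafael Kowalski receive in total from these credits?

Health Coverage Credit: $208,950 is at or above $162,900, so the credit is $0.
Commuter Credit: 4% of the $19,350 excess over $189,600 is $774; credit = $2,000 − $774 = $1,226.
Caregiver Credit: income exceeds $158,500 by $50,450, which is 51 full-or-partial $1,000 increments; reduction = 51 × $110 = $5,610, leaving $1,320.
Total: $0 + $1,226 + $1,320 = $2,546.

$2,546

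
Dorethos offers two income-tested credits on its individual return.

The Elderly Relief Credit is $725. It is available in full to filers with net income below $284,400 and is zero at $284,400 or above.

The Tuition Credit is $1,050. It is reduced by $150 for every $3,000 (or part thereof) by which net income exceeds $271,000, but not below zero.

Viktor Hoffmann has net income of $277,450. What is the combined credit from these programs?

Elderly Relief Credit: $277,450 is below the $284,400 cutoff, so the full $725 applies.
Tuition Credit: income exceeds $271,000 by $6,450, which is 3 full-or-partial $3,000 increments; reduction = 3 × $150 = $450, leaving $600.
Total: $725 + $600 = $1,325.

$1,325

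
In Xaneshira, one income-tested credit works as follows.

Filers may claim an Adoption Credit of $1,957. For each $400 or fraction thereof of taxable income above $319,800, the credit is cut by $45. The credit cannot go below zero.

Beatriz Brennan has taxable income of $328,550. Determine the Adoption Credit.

$967

Adoption Credit: income exceeds $319,800 by $8,750, which is 22 full-or-partial $400 increments; reduction = 22 × $45 = $990, leaving $967.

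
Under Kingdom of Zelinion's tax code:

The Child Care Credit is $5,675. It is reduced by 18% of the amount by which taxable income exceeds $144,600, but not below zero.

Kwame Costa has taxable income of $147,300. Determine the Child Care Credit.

$5,189

Child Care Credit: 18% of the $2,700 excess over $144,600 is $486; credit = $5,675 − $486 = $5,189.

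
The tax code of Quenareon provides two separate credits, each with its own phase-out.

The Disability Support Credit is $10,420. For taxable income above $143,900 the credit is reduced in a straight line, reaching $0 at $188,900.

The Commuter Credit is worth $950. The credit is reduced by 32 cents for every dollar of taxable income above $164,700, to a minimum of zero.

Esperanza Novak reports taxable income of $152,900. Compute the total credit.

$9,286

Disability Support Credit: $152,900 is $9,000 into a $45,000 phase-out range, leaving 36,000/45,000 of the credit: $10,420 × 36,000/45,000 = $8,336.
Commuter Credit: $152,900 is at or below the $164,700 threshold, so the full $950 applies.
Total: $8,336 + $950 = $9,286.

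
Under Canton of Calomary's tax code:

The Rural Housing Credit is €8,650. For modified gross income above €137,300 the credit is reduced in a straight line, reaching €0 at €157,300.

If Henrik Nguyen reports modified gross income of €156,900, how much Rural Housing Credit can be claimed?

€173

Rural Housing Credit: €156,900 is €19,600 into a €20,000 phase-out range, leaving 400/20,000 of the credit: €8,650 × 400/20,000 = €173.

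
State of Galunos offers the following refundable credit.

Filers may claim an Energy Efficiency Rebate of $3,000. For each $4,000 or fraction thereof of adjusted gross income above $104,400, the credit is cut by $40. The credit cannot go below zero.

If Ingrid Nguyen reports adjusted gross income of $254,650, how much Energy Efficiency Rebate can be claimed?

Energy Efficiency Rebate: income exceeds $104,400 by $150,250, which is 38 full-or-partial $4,000 increments; reduction = 38 × $40 = $1,520, leaving $1,480.

$1,480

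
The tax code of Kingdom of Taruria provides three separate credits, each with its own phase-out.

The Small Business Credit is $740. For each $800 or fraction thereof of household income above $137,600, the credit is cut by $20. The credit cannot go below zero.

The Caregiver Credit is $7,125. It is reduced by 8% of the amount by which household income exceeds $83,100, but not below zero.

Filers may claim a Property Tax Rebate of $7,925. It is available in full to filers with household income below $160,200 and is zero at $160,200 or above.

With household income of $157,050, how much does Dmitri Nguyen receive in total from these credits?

$9,374

Small Business Credit: income exceeds $137,600 by $19,450, which is 25 full-or-partial $800 increments; reduction = 25 × $20 = $500, leaving $240.
Caregiver Credit: 8% of the $73,950 excess over $83,100 is $5,916; credit = $7,125 − $5,916 = $1,209.
Property Tax Rebate: $157,050 is below the $160,200 cutoff, so the full $7,925 applies.
Total: $240 + $1,209 + $7,925 = $9,374.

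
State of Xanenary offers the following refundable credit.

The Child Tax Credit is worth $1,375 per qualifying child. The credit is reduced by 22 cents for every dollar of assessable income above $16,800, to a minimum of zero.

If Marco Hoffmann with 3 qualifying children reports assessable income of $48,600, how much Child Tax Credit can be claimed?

Child Tax Credit: base = 3 × $1,375 = $4,125. 22% of the $31,800 excess over $16,800 is $6,996 ≥ base, so the credit is $0.

$0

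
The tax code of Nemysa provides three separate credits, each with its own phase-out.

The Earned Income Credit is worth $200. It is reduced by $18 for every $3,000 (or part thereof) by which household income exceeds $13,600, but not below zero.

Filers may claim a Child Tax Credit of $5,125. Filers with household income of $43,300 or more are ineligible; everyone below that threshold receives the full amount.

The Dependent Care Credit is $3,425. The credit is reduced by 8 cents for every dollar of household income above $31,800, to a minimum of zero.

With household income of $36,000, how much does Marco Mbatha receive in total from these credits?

Earned Income Credit: income exceeds $13,600 by $22,400, which is 8 full-or-partial $3,000 increments; reduction = 8 × $18 = $144, leaving $56.
Child Tax Credit: $36,000 is below the $43,300 cutoff, so the full $5,125 applies.
Dependent Care Credit: 8% of the $4,200 excess over $31,800 is $336; credit = $3,425 − $336 = $3,089.
Total: $56 + $5,125 + $3,089 = $8,270.

$8,270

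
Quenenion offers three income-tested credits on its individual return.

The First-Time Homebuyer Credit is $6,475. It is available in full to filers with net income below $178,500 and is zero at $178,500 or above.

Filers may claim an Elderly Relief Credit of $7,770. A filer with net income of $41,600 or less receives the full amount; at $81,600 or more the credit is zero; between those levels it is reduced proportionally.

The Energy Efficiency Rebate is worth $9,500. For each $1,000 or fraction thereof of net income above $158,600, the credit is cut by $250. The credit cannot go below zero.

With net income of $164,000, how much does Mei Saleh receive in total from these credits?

First-Time Homebuyer Credit: $164,000 is below the $178,500 cutoff, so the full $6,475 applies.
Elderly Relief Credit: $164,000 is at or above $81,600, so the credit is $0.
Energy Efficiency Rebate: income exceeds $158,600 by $5,400, which is 6 full-or-partial $1,000 increments; reduction = 6 × $250 = $1,500, leaving $8,000.
Total: $6,475 + $0 + $8,000 = $14,475.

$14,475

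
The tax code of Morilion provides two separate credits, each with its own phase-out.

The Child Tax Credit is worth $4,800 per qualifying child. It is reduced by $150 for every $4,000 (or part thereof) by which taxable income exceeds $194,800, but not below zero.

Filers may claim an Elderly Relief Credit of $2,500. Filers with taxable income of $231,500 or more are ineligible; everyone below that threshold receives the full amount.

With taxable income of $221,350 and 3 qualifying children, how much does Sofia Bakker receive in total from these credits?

Child Tax Credit: base = 3 × $4,800 = $14,400. income exceeds $194,800 by $26,550, which is 7 full-or-partial $4,000 increments; reduction = 7 × $150 = $1,050, leaving $13,350.
Elderly Relief Credit: $221,350 is below the $231,500 cutoff, so the full $2,500 applies.
Total: $13,350 + $2,500 = $15,850.

$15,850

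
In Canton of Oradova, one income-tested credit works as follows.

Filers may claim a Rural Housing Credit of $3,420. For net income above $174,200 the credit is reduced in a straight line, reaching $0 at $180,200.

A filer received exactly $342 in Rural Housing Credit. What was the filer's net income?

$342 is 342/3,420 of the full $3,420, so 3,078/3,420 of the $6,000 range has been used: income = $174,200 + $6,000 × 3,078/3,420 = $179,600.

$179,600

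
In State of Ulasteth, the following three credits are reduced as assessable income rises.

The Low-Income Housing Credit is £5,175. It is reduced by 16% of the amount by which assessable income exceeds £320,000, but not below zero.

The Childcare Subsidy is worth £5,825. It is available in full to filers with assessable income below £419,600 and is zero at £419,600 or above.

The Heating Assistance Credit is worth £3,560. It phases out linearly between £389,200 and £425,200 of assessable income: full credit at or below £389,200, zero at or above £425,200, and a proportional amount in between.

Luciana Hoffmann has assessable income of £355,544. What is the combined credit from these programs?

Low-Income Housing Credit: 16% of the £35,544 excess over £320,000 is £5,687.04 ≥ base, so the credit is £0.
Childcare Subsidy: £355,544 is below the £419,600 cutoff, so the full £5,825 applies.
Heating Assistance Credit: £355,544 is at or below the £389,200 threshold, so the full £3,560 applies.
Total: £0 + £5,825 + £3,560 = £9,385.

£9,385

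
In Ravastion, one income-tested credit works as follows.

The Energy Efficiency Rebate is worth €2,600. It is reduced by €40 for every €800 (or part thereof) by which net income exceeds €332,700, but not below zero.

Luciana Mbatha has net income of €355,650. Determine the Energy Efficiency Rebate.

Energy Efficiency Rebate: income exceeds €332,700 by €22,950, which is 29 full-or-partial €800 increments; reduction = 29 × €40 = €1,160, leaving €1,440.

€1,440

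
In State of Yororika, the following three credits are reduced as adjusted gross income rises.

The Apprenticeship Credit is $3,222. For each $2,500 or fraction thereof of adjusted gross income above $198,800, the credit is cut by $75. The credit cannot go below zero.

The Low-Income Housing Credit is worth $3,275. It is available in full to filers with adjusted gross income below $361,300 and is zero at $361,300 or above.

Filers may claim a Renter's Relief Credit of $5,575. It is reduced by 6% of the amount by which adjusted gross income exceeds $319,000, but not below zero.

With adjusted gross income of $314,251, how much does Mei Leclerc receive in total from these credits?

Apprenticeship Credit: income exceeds $198,800 by $115,451 → 47 increments × $75 = $3,525 ≥ base, so the credit is $0.
Low-Income Housing Credit: $314,251 is below the $361,300 cutoff, so the full $3,275 applies.
Renter's Relief Credit: $314,251 is at or below the $319,000 threshold, so the full $5,575 applies.
Total: $0 + $3,275 + $5,575 = $8,850.

$8,850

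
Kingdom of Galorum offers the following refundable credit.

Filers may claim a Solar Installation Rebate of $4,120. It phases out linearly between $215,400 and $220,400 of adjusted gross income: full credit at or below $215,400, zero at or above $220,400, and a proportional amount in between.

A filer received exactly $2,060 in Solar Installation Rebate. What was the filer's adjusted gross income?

$217,900

$2,060 is 2,060/4,120 of the full $4,120, so 2,060/4,120 of the $5,000 range has been used: income = $215,400 + $5,000 × 2,060/4,120 = $217,900.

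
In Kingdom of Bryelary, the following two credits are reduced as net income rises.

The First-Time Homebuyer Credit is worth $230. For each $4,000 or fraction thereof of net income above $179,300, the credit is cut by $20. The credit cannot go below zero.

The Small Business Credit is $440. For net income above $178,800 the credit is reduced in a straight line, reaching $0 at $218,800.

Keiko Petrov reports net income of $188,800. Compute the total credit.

First-Time Homebuyer Credit: income exceeds $179,300 by $9,500, which is 3 full-or-partial $4,000 increments; reduction = 3 × $20 = $60, leaving $170.
Small Business Credit: $188,800 is $10,000 into a $40,000 phase-out range, leaving 30,000/40,000 of the credit: $440 × 30,000/40,000 = $330.
Total: $170 + $330 = $500.

$500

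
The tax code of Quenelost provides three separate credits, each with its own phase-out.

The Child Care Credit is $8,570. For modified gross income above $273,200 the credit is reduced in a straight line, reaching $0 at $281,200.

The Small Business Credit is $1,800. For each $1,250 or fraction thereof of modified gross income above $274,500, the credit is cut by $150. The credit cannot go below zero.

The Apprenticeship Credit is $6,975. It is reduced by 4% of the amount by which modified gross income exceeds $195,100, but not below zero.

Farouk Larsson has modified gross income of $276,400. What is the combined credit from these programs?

$10,365

Child Care Credit: $276,400 is $3,200 into a $8,000 phase-out range, leaving 4,800/8,000 of the credit: $8,570 × 4,800/8,000 = $5,142.
Small Business Credit: income exceeds $274,500 by $1,900, which is 2 full-or-partial $1,250 increments; reduction = 2 × $150 = $300, leaving $1,500.
Apprenticeship Credit: 4% of the $81,300 excess over $195,100 is $3,252; credit = $6,975 − $3,252 = $3,723.
Total: $5,142 + $1,500 + $3,723 = $10,365.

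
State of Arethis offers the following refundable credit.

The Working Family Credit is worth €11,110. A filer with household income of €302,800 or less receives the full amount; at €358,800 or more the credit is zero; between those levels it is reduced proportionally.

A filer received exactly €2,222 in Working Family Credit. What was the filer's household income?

€347,600

€2,222 is 2,222/11,110 of the full €11,110, so 8,888/11,110 of the €56,000 range has been used: income = €302,800 + €56,000 × 8,888/11,110 = €347,600.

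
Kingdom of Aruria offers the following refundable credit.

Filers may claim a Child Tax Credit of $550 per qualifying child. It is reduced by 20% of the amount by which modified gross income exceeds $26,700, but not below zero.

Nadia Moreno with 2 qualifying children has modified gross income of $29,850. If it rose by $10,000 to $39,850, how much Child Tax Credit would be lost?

$470

At $29,850 — base = 2 × $550 = $1,100. 20% of the $3,150 excess over $26,700 is $630; credit = $1,100 − $630 = $470.
At $39,850 — base = 2 × $550 = $1,100. 20% of the $13,150 excess over $26,700 is $2,630 ≥ base, so the credit is $0.
Lost: $470 − $0 = $470.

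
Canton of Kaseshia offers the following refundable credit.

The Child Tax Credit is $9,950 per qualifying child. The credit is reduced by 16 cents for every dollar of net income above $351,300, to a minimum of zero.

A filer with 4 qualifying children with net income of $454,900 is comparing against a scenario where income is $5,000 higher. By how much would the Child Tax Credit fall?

At $454,900 — base = 4 × $9,950 = $39,800. 16% of the $103,600 excess over $351,300 is $16,576; credit = $39,800 − $16,576 = $23,224.
At $459,900 — base = 4 × $9,950 = $39,800. 16% of the $108,600 excess over $351,300 is $17,376; credit = $39,800 − $17,376 = $22,424.
Lost: $23,224 − $22,424 = $800.

$800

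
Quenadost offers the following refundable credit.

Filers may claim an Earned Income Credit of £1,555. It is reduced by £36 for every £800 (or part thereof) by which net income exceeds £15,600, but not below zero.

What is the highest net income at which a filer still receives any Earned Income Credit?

After 43 increments the reduction is 43 × £36 = £1,548, leaving £7; one more increment wipes it out. Increment 43 ends at excess 43 × £800 = £34,400, so the highest qualifying income is £15,600 + £34,400 = £50,000.

£50,000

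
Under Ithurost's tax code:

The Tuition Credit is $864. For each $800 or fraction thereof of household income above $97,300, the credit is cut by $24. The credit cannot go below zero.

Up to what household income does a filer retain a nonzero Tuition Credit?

After 35 increments the reduction is 35 × $24 = $840, leaving $24; one more increment wipes it out. Increment 35 ends at excess 35 × $800 = $28,000, so the highest qualifying income is $97,300 + $28,000 = $125,300.

$125,300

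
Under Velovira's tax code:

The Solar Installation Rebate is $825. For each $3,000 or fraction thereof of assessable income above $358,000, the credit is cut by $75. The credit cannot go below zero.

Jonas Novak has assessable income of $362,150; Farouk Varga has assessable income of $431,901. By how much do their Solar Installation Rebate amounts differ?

$675

Jonas ($362,150): Solar Installation Rebate: income exceeds $358,000 by $4,150, which is 2 full-or-partial $3,000 increments; reduction = 2 × $75 = $150, leaving $675.
Farouk ($431,901): Solar Installation Rebate: income exceeds $358,000 by $73,901 → 25 increments × $75 = $1,875 ≥ base, so the credit is $0.
Difference: |$675 − $0| = $675.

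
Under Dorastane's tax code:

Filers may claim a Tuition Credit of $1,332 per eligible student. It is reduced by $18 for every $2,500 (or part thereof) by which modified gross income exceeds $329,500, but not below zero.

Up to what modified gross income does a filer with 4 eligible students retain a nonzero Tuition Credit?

Full credit = 4 × $1,332 = $5,328.
After 295 increments the reduction is 295 × $18 = $5,310, leaving $18; one more increment wipes it out. Increment 295 ends at excess 295 × $2,500 = $737,500, so the highest qualifying income is $329,500 + $737,500 = $1,067,000.

$1,067,000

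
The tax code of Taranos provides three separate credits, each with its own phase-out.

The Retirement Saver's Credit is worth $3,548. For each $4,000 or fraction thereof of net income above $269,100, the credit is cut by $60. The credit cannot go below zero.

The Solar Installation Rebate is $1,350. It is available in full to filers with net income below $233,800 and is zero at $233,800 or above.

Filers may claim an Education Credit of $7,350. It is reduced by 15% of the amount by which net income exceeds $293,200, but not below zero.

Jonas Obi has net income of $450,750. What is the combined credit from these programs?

$788

Retirement Saver's Credit: income exceeds $269,100 by $181,650, which is 46 full-or-partial $4,000 increments; reduction = 46 × $60 = $2,760, leaving $788.
Solar Installation Rebate: $450,750 meets or exceeds the $233,800 cutoff, so the credit is $0.
Education Credit: 15% of the $157,550 excess over $293,200 is $23,632.50 ≥ base, so the credit is $0.
Total: $788 + $0 + $0 = $788.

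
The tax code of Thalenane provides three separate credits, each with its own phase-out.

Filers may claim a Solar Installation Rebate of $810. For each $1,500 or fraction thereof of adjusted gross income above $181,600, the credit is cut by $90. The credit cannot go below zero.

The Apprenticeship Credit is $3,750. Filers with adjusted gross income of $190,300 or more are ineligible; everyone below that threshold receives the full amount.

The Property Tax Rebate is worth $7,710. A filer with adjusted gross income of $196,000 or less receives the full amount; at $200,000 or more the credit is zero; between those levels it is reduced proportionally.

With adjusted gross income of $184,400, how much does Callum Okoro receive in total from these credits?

$12,090

Solar Installation Rebate: income exceeds $181,600 by $2,800, which is 2 full-or-partial $1,500 increments; reduction = 2 × $90 = $180, leaving $630.
Apprenticeship Credit: $184,400 is below the $190,300 cutoff, so the full $3,750 applies.
Property Tax Rebate: $184,400 is at or below the $196,000 threshold, so the full $7,710 applies.
Total: $630 + $3,750 + $7,710 = $12,090.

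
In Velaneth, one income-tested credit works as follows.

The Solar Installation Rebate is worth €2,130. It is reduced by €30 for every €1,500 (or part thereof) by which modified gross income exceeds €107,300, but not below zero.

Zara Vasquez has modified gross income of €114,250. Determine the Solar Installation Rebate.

Solar Installation Rebate: income exceeds €107,300 by €6,950, which is 5 full-or-partial €1,500 increments; reduction = 5 × €30 = €150, leaving €1,980.

€1,980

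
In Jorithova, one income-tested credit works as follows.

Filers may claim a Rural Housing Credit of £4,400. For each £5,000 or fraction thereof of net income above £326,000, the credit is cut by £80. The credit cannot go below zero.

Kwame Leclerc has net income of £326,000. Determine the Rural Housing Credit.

£4,400

Rural Housing Credit: £326,000 is at or below the £326,000 threshold, so the full £4,400 applies.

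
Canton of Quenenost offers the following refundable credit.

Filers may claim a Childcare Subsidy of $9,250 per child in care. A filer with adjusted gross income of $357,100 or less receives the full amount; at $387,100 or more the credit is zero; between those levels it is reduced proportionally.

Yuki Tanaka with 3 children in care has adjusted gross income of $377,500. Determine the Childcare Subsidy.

Childcare Subsidy: base = 3 × $9,250 = $27,750. $377,500 is $20,400 into a $30,000 phase-out range, leaving 9,600/30,000 of the credit: $27,750 × 9,600/30,000 = $8,880.

$8,880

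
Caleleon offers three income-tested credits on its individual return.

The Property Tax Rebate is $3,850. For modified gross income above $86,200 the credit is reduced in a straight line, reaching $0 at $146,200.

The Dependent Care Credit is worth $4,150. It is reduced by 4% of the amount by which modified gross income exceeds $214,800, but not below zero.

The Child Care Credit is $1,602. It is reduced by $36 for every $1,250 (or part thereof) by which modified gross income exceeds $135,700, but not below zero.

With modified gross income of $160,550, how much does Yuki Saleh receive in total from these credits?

$5,032

Property Tax Rebate: $160,550 is at or above $146,200, so the credit is $0.
Dependent Care Credit: $160,550 is at or below the $214,800 threshold, so the full $4,150 applies.
Child Care Credit: income exceeds $135,700 by $24,850, which is 20 full-or-partial $1,250 increments; reduction = 20 × $36 = $720, leaving $882.
Total: $0 + $4,150 + $882 = $5,032.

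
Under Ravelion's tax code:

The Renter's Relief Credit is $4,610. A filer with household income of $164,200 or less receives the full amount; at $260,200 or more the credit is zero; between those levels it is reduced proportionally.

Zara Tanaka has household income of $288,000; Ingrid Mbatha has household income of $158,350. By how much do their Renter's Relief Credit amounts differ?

$4,610

Zara ($288,000): Renter's Relief Credit: $288,000 is at or above $260,200, so the credit is $0.
Ingrid ($158,350): Renter's Relief Credit: $158,350 is at or below the $164,200 threshold, so the full $4,610 applies.
Difference: |$0 − $4,610| = $4,610.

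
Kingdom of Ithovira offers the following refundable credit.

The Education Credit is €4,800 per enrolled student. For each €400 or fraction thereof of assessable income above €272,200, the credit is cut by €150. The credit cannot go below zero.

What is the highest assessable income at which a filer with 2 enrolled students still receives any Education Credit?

€297,400

Full credit = 2 × €4,800 = €9,600.
After 63 increments the reduction is 63 × €150 = €9,450, leaving €150; one more increment wipes it out. Increment 63 ends at excess 63 × €400 = €25,200, so the highest qualifying income is €272,200 + €25,200 = €297,400.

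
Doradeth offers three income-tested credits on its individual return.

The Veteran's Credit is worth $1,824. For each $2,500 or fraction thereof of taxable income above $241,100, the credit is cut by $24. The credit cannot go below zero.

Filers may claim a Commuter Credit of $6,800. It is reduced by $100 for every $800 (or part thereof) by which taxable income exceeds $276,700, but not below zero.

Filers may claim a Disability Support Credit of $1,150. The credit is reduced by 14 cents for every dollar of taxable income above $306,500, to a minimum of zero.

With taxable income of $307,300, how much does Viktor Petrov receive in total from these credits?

$5,114

Veteran's Credit: income exceeds $241,100 by $66,200, which is 27 full-or-partial $2,500 increments; reduction = 27 × $24 = $648, leaving $1,176.
Commuter Credit: income exceeds $276,700 by $30,600, which is 39 full-or-partial $800 increments; reduction = 39 × $100 = $3,900, leaving $2,900.
Disability Support Credit: 14% of the $800 excess over $306,500 is $112; credit = $1,150 − $112 = $1,038.
Total: $1,176 + $2,900 + $1,038 = $5,114.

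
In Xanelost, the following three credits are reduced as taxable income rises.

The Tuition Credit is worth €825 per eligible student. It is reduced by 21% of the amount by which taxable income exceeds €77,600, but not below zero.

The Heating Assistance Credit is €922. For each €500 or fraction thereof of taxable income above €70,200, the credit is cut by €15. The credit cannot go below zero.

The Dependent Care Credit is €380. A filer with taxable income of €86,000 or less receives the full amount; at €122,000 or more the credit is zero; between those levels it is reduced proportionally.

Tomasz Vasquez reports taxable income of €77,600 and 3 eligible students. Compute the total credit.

Tuition Credit: base = 3 × €825 = €2,475. €77,600 is at or below the €77,600 threshold, so the full €2,475 applies.
Heating Assistance Credit: income exceeds €70,200 by €7,400, which is 15 full-or-partial €500 increments; reduction = 15 × €15 = €225, leaving €697.
Dependent Care Credit: €77,600 is at or below the €86,000 threshold, so the full €380 applies.
Total: €2,475 + €697 + €380 = €3,552.

€3,552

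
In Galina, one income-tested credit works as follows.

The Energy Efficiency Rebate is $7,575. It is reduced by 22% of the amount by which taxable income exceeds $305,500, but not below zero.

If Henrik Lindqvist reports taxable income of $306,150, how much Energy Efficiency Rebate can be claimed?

$7,432

Energy Efficiency Rebate: 22% of the $650 excess over $305,500 is $143; credit = $7,575 − $143 = $7,432.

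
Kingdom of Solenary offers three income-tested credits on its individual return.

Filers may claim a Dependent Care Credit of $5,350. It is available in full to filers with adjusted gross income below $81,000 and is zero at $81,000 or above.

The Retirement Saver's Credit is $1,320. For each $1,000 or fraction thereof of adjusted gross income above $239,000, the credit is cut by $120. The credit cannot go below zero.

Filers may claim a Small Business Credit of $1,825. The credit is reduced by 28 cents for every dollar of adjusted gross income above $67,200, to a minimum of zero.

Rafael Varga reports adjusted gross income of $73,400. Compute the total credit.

Dependent Care Credit: $73,400 is below the $81,000 cutoff, so the full $5,350 applies.
Retirement Saver's Credit: $73,400 is at or below the $239,000 threshold, so the full $1,320 applies.
Small Business Credit: 28% of the $6,200 excess over $67,200 is $1,736; credit = $1,825 − $1,736 = $89.
Total: $5,350 + $1,320 + $89 = $6,759.

$6,759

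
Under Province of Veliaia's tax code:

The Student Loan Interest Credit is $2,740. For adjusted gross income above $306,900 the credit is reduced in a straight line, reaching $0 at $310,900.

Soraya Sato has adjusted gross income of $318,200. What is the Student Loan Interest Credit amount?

Student Loan Interest Credit: $318,200 is at or above $310,900, so the credit is $0.

$0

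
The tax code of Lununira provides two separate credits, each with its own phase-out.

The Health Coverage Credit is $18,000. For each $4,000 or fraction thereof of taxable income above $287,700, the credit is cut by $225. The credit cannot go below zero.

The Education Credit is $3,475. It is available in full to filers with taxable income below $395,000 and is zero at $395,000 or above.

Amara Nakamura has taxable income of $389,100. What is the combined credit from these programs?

$15,625

Health Coverage Credit: income exceeds $287,700 by $101,400, which is 26 full-or-partial $4,000 increments; reduction = 26 × $225 = $5,850, leaving $12,150.
Education Credit: $389,100 is below the $395,000 cutoff, so the full $3,475 applies.
Total: $12,150 + $3,475 = $15,625.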